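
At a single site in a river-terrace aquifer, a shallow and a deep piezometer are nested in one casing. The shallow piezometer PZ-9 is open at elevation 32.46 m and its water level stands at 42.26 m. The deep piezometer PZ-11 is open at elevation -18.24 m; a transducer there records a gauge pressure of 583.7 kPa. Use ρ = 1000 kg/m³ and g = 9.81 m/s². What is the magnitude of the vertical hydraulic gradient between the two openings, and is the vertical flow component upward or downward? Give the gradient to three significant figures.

Total head at PZ-9: h = 42.26 m (water level in the standpipe).
Pressure head at PZ-11: ψ = P/(ρg) = 583.7×1000 / (1000 × 9.81) = 59.50 m.
Total head at PZ-11: h = z + ψ = -18.24 + 59.50 = 41.26 m.
Δh = h(PZ-9) − h(PZ-11) = 42.26 − 41.26 = 1.00 m.
Vertical separation Δz = 32.46 − (-18.24) = 50.70 m.
|i_v| = |Δh| / Δz = 1.00 / 50.70 = 0.0197.
Head is higher in the shallow piezometer, so vertical flow is downward (recharge condition).

|i_v| ≈ 0.0197; vertical flow is downward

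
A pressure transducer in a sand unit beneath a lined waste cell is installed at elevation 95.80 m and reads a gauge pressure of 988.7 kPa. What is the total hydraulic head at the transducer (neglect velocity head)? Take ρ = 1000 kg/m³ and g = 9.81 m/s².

h ≈ 196.58 m

ψ = P/(ρg) = 988.7×1000 / (1000 × 9.81) = 100.78 m.
h = z + ψ = 95.80 + 100.78 = 196.58 m.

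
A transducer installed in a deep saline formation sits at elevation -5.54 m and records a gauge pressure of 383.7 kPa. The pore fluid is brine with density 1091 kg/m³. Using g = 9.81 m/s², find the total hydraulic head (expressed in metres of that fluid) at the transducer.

h ≈ 30.31 m

ψ = P/(ρg) = 383.7×1000 / (1091 × 9.81) = 35.85 m.
h = z + ψ = -5.54 + 35.85 = 30.31 m.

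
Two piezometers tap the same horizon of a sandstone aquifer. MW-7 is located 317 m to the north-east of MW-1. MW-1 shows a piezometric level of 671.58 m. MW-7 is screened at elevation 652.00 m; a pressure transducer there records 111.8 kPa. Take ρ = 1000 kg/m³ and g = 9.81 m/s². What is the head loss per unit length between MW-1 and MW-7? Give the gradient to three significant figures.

Total head at MW-1: h = 671.58 m (water level in the piezometer is the total head).
Pressure head at MW-7: ψ = P/(ρg) = 111.8×1000 / (1000 × 9.81) = 11.40 m.
Total head at MW-7: h = z + ψ = 652.00 + 11.40 = 663.40 m.
Head difference: h(MW-1) − h(MW-7) = 671.58 − 663.40 = 8.18 m.
Hydraulic gradient: i = |Δh| / L = 8.18 / 317 = 0.0258.

i ≈ 0.0258 m/m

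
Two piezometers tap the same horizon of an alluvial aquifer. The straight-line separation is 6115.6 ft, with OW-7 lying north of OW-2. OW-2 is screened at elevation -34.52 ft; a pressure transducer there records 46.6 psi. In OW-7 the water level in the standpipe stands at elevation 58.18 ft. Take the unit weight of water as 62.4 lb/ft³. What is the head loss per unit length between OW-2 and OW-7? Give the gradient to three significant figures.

Pressure head at OW-2: ψ = 144·P/γ = 144 × 46.6 / 62.4 = 107.54 ft.
Total head at OW-2: h = z + ψ = -34.52 + 107.54 = 73.02 ft.
Total head at OW-7: h = 58.18 ft (water level in the piezometer is the total head).
Head difference: h(OW-2) − h(OW-7) = 73.02 − 58.18 = 14.84 ft.
Hydraulic gradient: i = |Δh| / L = 14.84 / 6115.6 = 0.00243.

i ≈ 0.00243 ft/ft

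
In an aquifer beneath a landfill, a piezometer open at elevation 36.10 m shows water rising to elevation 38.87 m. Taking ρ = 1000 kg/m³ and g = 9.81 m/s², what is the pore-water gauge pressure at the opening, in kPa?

P ≈ 27.2 kPa

Pressure head ψ = h − z = 38.87 − 36.10 = 2.77 m.
P = ρgψ = 1000 × 9.81 × 2.77 = 27174 Pa ≈ 27.2 kPa.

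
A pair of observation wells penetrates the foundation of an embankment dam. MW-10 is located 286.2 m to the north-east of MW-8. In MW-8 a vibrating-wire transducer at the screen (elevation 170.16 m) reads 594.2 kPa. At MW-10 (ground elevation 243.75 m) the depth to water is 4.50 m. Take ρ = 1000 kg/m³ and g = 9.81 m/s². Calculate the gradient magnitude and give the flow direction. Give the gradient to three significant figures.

i ≈ 0.0298; groundwater flows toward the south-west

Pressure head at MW-8: ψ = P/(ρg) = 594.2×1000 / (1000 × 9.81) = 60.57 m.
Total head at MW-8: h = z + ψ = 170.16 + 60.57 = 230.73 m.
Total head at MW-10: h = 243.75 − 4.50 = 239.25 m.
Head difference: h(MW-8) − h(MW-10) = 230.73 − 239.25 = -8.52 m.
Hydraulic gradient: i = |Δh| / L = 8.52 / 286.2 = 0.0298.
Flow is from higher to lower head: from MW-10 toward MW-8, i.e. toward the south-west.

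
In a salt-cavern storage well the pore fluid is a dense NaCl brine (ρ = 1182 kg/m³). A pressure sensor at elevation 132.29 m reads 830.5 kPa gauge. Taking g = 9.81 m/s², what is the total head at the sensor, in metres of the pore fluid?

ψ = P/(ρg) = 830.5×1000 / (1182 × 9.81) = 71.62 m.
h = z + ψ = 132.29 + 71.62 = 203.91 m.

h ≈ 203.91 m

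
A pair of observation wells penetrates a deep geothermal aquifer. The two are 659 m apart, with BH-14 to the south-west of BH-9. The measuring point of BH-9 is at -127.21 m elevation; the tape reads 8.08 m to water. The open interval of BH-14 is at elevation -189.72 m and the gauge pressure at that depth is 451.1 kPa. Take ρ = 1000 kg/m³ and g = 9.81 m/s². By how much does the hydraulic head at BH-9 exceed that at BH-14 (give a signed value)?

Total head at BH-9: h = -127.21 − 8.08 = -135.29 m.
Pressure head at BH-14: ψ = P/(ρg) = 451.1×1000 / (1000 × 9.81) = 45.98 m.
Total head at BH-14: h = z + ψ = -189.72 + 45.98 = -143.74 m.
Head difference: h(BH-9) − h(BH-14) = -135.29 − (-143.74) = 8.45 m.

Δh ≈ 8.45 m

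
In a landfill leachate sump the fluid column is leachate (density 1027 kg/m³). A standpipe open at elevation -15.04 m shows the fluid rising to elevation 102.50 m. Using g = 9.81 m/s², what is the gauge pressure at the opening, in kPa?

P ≈ 1180 kPa

Pressure head ψ = h − z = 102.50 − (-15.04) = 117.54 m.
P = ρgψ = 1027 × 9.81 × 117.54 = 1184200 Pa ≈ 1180 kPa.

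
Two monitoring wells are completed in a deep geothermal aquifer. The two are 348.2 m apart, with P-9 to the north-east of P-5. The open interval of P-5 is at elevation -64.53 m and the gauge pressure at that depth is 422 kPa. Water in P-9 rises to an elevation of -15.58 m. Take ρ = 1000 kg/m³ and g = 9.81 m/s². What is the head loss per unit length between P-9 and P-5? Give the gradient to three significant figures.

i ≈ 0.0170 m/m

Pressure head at P-5: ψ = P/(ρg) = 422×1000 / (1000 × 9.81) = 43.02 m.
Total head at P-5: h = z + ψ = -64.53 + 43.02 = -21.51 m.
Total head at P-9: h = -15.58 m (water level in the piezometer is the total head).
Head difference: h(P-5) − h(P-9) = -21.51 − (-15.58) = -5.93 m.
Hydraulic gradient: i = |Δh| / L = 5.93 / 348.2 = 0.0170.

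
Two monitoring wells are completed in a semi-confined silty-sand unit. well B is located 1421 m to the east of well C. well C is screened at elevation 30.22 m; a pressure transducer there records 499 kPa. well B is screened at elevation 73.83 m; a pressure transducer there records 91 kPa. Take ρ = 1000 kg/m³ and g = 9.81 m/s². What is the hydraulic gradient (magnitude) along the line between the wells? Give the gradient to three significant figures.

i ≈ 0.00142

Pressure head at well C: ψ = P/(ρg) = 499×1000 / (1000 × 9.81) = 50.87 m.
Total head at well C: h = z + ψ = 30.22 + 50.87 = 81.09 m.
Pressure head at well B: ψ = P/(ρg) = 91×1000 / (1000 × 9.81) = 9.28 m.
Total head at well B: h = z + ψ = 73.83 + 9.28 = 83.11 m.
Head difference: h(well C) − h(well B) = 81.09 − 83.11 = -2.02 m.
Hydraulic gradient: i = |Δh| / L = 2.02 / 1421 = 0.00142.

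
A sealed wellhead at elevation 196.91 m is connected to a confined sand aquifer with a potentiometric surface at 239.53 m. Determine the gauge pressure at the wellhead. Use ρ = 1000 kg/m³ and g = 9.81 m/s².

Head above the cap: Δh = 239.53 − 196.91 = 42.62 m.
P = ρgΔh = 1000 × 9.81 × 42.62 = 418102 Pa ≈ 418 kPa.

P ≈ 418 kPa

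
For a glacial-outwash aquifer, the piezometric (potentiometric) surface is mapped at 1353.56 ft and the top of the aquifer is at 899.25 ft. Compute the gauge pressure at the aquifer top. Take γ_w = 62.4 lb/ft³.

Pressure head at the aquifer top: ψ = h − z = 1353.56 − 899.25 = 454.31 ft.
P = γψ/144 = 62.4 × 454.31 / 144 = 197 psi.

P ≈ 197 psi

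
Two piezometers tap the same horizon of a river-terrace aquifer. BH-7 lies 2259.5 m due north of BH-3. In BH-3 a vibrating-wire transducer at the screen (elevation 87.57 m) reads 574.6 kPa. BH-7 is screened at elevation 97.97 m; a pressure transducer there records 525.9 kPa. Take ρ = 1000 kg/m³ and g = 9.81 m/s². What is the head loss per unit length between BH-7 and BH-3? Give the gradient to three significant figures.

Pressure head at BH-3: ψ = P/(ρg) = 574.6×1000 / (1000 × 9.81) = 58.57 m.
Total head at BH-3: h = z + ψ = 87.57 + 58.57 = 146.14 m.
Pressure head at BH-7: ψ = P/(ρg) = 525.9×1000 / (1000 × 9.81) = 53.61 m.
Total head at BH-7: h = z + ψ = 97.97 + 53.61 = 151.58 m.
Head difference: h(BH-3) − h(BH-7) = 146.14 − 151.58 = -5.44 m.
Hydraulic gradient: i = |Δh| / L = 5.44 / 2259.5 = 0.00241.

i ≈ 0.00241 m/m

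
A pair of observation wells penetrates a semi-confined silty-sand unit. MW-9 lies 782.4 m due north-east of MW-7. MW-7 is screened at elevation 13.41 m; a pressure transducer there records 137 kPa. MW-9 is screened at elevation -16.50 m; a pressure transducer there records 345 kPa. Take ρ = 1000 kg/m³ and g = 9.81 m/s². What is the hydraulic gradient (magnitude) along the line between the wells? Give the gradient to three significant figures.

Pressure head at MW-7: ψ = P/(ρg) = 137×1000 / (1000 × 9.81) = 13.97 m.
Total head at MW-7: h = z + ψ = 13.41 + 13.97 = 27.38 m.
Pressure head at MW-9: ψ = P/(ρg) = 345×1000 / (1000 × 9.81) = 35.17 m.
Total head at MW-9: h = z + ψ = -16.50 + 35.17 = 18.67 m.
Head difference: h(MW-7) − h(MW-9) = 27.38 − 18.67 = 8.71 m.
Hydraulic gradient: i = |Δh| / L = 8.71 / 782.4 = 0.0111.

i ≈ 0.0111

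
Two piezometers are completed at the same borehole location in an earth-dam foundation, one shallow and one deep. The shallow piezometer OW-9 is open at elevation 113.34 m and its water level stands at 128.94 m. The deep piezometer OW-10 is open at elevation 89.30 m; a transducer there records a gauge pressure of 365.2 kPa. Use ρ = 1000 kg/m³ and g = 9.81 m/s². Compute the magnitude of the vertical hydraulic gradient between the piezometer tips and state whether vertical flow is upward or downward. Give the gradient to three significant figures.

|i_v| ≈ 0.100; vertical flow is downward

Total head at OW-9: h = 128.94 m (water level in the standpipe).
Pressure head at OW-10: ψ = P/(ρg) = 365.2×1000 / (1000 × 9.81) = 37.23 m.
Total head at OW-10: h = z + ψ = 89.30 + 37.23 = 126.53 m.
Δh = h(OW-9) − h(OW-10) = 128.94 − 126.53 = 2.41 m.
Vertical separation Δz = 113.34 − 89.30 = 24.04 m.
|i_v| = |Δh| / Δz = 2.41 / 24.04 = 0.100.
Head is higher in the shallow piezometer, so vertical flow is downward (recharge condition).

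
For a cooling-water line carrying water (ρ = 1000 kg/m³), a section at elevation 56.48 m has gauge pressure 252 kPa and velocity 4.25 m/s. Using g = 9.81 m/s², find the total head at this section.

h ≈ 83.09 m

Pressure head ψ = P/(ρg) = 252×1000 / (1000 × 9.81) = 25.69 m.
Velocity head = v²/(2g) = 4.25² / (2 × 9.81) = 0.921 m.
h = z + ψ + v²/(2g) = 56.48 + 25.69 + 0.921 = 83.09 m.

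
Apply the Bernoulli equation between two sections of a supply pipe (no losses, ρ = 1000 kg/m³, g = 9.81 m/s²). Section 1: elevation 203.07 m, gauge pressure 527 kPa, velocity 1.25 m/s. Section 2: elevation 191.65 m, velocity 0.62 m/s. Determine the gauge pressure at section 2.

Pressure head at 1: ψ₁ = P₁/(ρg) = 527×1000 / (1000 × 9.81) = 53.72 m.
Velocity heads: v₁²/2g = 1.25²/19.62 = 0.080 m; v₂²/2g = 0.62²/19.62 = 0.020 m.
Total head H = z₁ + ψ₁ + v₁²/2g = 203.07 + 53.72 + 0.080 = 256.87 m.
ψ₂ = H − z₂ − v₂²/2g = 256.87 − 191.65 − 0.020 = 65.20 m.
P₂ = ρgψ₂ = 1000 × 9.81 × 65.20 ≈ 640 kPa.

P₂ ≈ 640 kPa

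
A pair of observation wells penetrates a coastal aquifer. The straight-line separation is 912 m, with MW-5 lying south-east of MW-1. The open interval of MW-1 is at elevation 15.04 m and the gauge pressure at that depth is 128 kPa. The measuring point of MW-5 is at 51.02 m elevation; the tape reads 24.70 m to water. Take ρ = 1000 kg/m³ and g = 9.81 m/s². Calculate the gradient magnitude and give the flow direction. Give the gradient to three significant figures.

i ≈ 0.00194; groundwater flows toward the south-east

Pressure head at MW-1: ψ = P/(ρg) = 128×1000 / (1000 × 9.81) = 13.05 m.
Total head at MW-1: h = z + ψ = 15.04 + 13.05 = 28.09 m.
Total head at MW-5: h = 51.02 − 24.70 = 26.32 m.
Head difference: h(MW-1) − h(MW-5) = 28.09 − 26.32 = 1.77 m.
Hydraulic gradient: i = |Δh| / L = 1.77 / 912 = 0.00194.
Flow is from higher to lower head: from MW-1 toward MW-5, i.e. toward the south-east.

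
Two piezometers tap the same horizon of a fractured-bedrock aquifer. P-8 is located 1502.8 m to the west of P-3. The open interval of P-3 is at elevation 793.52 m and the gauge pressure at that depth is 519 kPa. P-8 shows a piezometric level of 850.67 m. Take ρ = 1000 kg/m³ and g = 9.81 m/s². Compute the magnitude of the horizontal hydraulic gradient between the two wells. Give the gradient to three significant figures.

Pressure head at P-3: ψ = P/(ρg) = 519×1000 / (1000 × 9.81) = 52.91 m.
Total head at P-3: h = z + ψ = 793.52 + 52.91 = 846.43 m.
Total head at P-8: h = 850.67 m (water level in the piezometer is the total head).
Head difference: h(P-3) − h(P-8) = 846.43 − 850.67 = -4.24 m.
Hydraulic gradient: i = |Δh| / L = 4.24 / 1502.8 = 0.00282.

i ≈ 0.00282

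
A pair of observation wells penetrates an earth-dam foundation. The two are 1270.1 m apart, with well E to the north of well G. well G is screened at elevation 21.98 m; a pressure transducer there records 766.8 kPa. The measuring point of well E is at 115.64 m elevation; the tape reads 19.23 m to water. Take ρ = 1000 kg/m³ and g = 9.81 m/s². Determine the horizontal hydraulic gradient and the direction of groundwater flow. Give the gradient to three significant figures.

Pressure head at well G: ψ = P/(ρg) = 766.8×1000 / (1000 × 9.81) = 78.17 m.
Total head at well G: h = z + ψ = 21.98 + 78.17 = 100.15 m.
Total head at well E: h = 115.64 − 19.23 = 96.41 m.
Head difference: h(well G) − h(well E) = 100.15 − 96.41 = 3.74 m.
Hydraulic gradient: i = |Δh| / L = 3.74 / 1270.1 = 0.00294.
Flow is from higher to lower head: from well G toward well E, i.e. toward the north.

i ≈ 0.00294; groundwater flows toward the north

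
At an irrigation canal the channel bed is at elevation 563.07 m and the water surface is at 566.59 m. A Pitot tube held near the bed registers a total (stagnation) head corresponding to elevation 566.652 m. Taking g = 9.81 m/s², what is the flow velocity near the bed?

v ≈ 1.10 m/s

Near the bed, under hydrostatic conditions, the piezometric head (z + ψ) equals the free-surface elevation, 566.59 m.
Velocity head = total − piezometric = 566.652 − 566.59 = 0.062 m.
v = √(2g·h_v) = √(2 × 9.81 × 0.062) = 1.10 m/s.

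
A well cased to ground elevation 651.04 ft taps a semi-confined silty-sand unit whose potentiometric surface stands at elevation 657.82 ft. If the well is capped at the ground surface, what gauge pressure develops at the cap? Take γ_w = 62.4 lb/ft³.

Head above the cap: Δh = 657.82 − 651.04 = 6.78 ft.
P = γΔh/144 = 62.4 × 6.78 / 144 = 2.94 psi.

P ≈ 2.94 psi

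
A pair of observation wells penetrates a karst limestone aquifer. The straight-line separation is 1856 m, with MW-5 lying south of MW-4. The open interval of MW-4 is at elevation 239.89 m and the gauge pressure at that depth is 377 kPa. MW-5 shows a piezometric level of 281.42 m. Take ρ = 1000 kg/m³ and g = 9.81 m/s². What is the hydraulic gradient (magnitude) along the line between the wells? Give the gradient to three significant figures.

i ≈ 0.00167

Pressure head at MW-4: ψ = P/(ρg) = 377×1000 / (1000 × 9.81) = 38.43 m.
Total head at MW-4: h = z + ψ = 239.89 + 38.43 = 278.32 m.
Total head at MW-5: h = 281.42 m (water level in the piezometer is the total head).
Head difference: h(MW-4) − h(MW-5) = 278.32 − 281.42 = -3.10 m.
Hydraulic gradient: i = |Δh| / L = 3.10 / 1856 = 0.00167.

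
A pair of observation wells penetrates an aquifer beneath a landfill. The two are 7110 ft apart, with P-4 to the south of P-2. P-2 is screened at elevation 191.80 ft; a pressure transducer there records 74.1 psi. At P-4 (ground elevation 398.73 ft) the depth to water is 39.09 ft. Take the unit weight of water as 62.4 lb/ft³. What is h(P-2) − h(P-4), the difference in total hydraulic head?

Pressure head at P-2: ψ = 144·P/γ = 144 × 74.1 / 62.4 = 171.00 ft.
Total head at P-2: h = z + ψ = 191.80 + 171.00 = 362.80 ft.
Total head at P-4: h = 398.73 − 39.09 = 359.64 ft.
Head difference: h(P-2) − h(P-4) = 362.80 − 359.64 = 3.16 ft.

Δh ≈ 3.16 ft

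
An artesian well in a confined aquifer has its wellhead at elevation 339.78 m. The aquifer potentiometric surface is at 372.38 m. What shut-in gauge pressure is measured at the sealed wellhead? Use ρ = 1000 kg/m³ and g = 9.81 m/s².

P ≈ 320 kPa

Head above the cap: Δh = 372.38 − 339.78 = 32.60 m.
P = ρgΔh = 1000 × 9.81 × 32.60 = 319806 Pa ≈ 320 kPa.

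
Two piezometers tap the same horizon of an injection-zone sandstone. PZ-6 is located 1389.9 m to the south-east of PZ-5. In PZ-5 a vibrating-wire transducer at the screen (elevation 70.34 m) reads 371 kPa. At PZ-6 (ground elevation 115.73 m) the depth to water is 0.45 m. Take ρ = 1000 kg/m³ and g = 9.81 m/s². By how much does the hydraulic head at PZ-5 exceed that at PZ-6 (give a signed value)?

Δh ≈ -7.12 m

Pressure head at PZ-5: ψ = P/(ρg) = 371×1000 / (1000 × 9.81) = 37.82 m.
Total head at PZ-5: h = z + ψ = 70.34 + 37.82 = 108.16 m.
Total head at PZ-6: h = 115.73 − 0.45 = 115.28 m.
Head difference: h(PZ-5) − h(PZ-6) = 108.16 − 115.28 = -7.12 m.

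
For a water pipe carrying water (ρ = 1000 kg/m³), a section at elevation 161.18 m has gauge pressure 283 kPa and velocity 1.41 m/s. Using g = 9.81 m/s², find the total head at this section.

Pressure head ψ = P/(ρg) = 283×1000 / (1000 × 9.81) = 28.85 m.
Velocity head = v²/(2g) = 1.41² / (2 × 9.81) = 0.101 m.
h = z + ψ + v²/(2g) = 161.18 + 28.85 + 0.101 = 190.13 m.

h ≈ 190.13 m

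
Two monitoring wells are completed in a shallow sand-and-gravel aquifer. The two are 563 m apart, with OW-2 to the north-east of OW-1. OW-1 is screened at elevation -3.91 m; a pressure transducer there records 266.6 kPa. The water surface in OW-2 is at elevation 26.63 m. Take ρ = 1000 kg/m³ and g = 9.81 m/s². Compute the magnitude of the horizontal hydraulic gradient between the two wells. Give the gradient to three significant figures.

i ≈ 0.00597

Pressure head at OW-1: ψ = P/(ρg) = 266.6×1000 / (1000 × 9.81) = 27.18 m.
Total head at OW-1: h = z + ψ = -3.91 + 27.18 = 23.27 m.
Total head at OW-2: h = 26.63 m (water level in the piezometer is the total head).
Head difference: h(OW-1) − h(OW-2) = 23.27 − 26.63 = -3.36 m.
Hydraulic gradient: i = |Δh| / L = 3.36 / 563 = 0.00597.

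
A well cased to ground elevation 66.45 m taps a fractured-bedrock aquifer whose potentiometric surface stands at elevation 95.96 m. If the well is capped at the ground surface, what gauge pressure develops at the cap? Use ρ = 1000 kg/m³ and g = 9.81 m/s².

Head above the cap: Δh = 95.96 − 66.45 = 29.51 m.
P = ρgΔh = 1000 × 9.81 × 29.51 = 289493 Pa ≈ 289 kPa.

P ≈ 289 kPa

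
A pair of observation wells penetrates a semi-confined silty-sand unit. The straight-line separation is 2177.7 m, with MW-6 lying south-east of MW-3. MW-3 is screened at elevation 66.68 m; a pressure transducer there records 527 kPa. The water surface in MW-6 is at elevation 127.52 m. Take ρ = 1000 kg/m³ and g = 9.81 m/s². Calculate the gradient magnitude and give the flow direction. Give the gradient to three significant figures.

Pressure head at MW-3: ψ = P/(ρg) = 527×1000 / (1000 × 9.81) = 53.72 m.
Total head at MW-3: h = z + ψ = 66.68 + 53.72 = 120.40 m.
Total head at MW-6: h = 127.52 m (water level in the piezometer is the total head).
Head difference: h(MW-3) − h(MW-6) = 120.40 − 127.52 = -7.12 m.
Hydraulic gradient: i = |Δh| / L = 7.12 / 2177.7 = 0.00327.
Flow is from higher to lower head: from MW-6 toward MW-3, i.e. toward the north-west.

i ≈ 0.00327; groundwater flows toward the north-west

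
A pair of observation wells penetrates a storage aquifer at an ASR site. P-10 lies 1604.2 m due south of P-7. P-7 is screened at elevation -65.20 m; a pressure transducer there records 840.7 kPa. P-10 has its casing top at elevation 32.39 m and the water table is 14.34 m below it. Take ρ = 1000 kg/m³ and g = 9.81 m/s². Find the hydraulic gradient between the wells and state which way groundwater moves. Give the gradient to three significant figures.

i ≈ 0.00153; groundwater flows toward the south

Pressure head at P-7: ψ = P/(ρg) = 840.7×1000 / (1000 × 9.81) = 85.70 m.
Total head at P-7: h = z + ψ = -65.20 + 85.70 = 20.50 m.
Total head at P-10: h = 32.39 − 14.34 = 18.05 m.
Head difference: h(P-7) − h(P-10) = 20.50 − 18.05 = 2.45 m.
Hydraulic gradient: i = |Δh| / L = 2.45 / 1604.2 = 0.00153.
Flow is from higher to lower head: from P-7 toward P-10, i.e. toward the south.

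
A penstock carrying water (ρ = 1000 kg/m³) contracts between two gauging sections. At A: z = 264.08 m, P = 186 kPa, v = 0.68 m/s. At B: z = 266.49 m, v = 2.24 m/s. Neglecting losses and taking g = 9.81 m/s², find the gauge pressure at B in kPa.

P₂ ≈ 160 kPa

Pressure head at A: ψ₁ = P₁/(ρg) = 186×1000 / (1000 × 9.81) = 18.96 m.
Velocity heads: v₁²/2g = 0.68²/19.62 = 0.024 m; v₂²/2g = 2.24²/19.62 = 0.256 m.
Total head H = z₁ + ψ₁ + v₁²/2g = 264.08 + 18.96 + 0.024 = 283.06 m.
ψ₂ = H − z₂ − v₂²/2g = 283.06 − 266.49 − 0.256 = 16.31 m.
P₂ = ρgψ₂ = 1000 × 9.81 × 16.31 ≈ 160 kPa.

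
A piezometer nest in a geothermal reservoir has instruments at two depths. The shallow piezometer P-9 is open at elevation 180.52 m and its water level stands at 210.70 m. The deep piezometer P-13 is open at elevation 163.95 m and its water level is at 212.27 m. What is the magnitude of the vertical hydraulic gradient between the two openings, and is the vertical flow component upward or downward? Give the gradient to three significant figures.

|i_v| ≈ 0.0947; vertical flow is upward

Total head at P-9: h = 210.70 m (water level in the standpipe).
Total head at P-13: h = 212.27 m.
Δh = h(P-9) − h(P-13) = 210.70 − 212.27 = -1.57 m.
Vertical separation Δz = 180.52 − 163.95 = 16.57 m.
|i_v| = |Δh| / Δz = 1.57 / 16.57 = 0.0947.
Head is higher in the deep piezometer, so vertical flow is upward (discharge condition).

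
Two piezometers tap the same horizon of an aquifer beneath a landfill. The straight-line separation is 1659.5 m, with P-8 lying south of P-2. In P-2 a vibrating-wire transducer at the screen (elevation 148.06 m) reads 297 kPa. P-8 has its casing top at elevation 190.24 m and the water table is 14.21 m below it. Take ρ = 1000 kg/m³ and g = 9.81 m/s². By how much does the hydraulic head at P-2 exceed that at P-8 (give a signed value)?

Δh ≈ 2.31 m

Pressure head at P-2: ψ = P/(ρg) = 297×1000 / (1000 × 9.81) = 30.28 m.
Total head at P-2: h = z + ψ = 148.06 + 30.28 = 178.34 m.
Total head at P-8: h = 190.24 − 14.21 = 176.03 m.
Head difference: h(P-2) − h(P-8) = 178.34 − 176.03 = 2.31 m.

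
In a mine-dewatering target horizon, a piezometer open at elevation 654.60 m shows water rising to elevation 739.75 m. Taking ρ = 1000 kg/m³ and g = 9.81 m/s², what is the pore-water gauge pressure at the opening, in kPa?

Pressure head ψ = h − z = 739.75 − 654.60 = 85.15 m.
P = ρgψ = 1000 × 9.81 × 85.15 = 835322 Pa ≈ 835 kPa.

P ≈ 835 kPa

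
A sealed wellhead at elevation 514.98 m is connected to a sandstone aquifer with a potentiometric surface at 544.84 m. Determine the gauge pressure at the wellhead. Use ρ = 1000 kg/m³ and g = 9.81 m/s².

P ≈ 293 kPa

Head above the cap: Δh = 544.84 − 514.98 = 29.86 m.
P = ρgΔh = 1000 × 9.81 × 29.86 = 292927 Pa ≈ 293 kPa.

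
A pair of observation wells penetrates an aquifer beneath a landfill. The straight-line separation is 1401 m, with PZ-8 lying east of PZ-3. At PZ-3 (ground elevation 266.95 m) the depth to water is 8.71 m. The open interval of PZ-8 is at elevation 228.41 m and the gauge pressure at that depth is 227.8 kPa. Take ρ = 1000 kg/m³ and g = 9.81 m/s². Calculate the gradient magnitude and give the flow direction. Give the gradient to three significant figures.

Total head at PZ-3: h = 266.95 − 8.71 = 258.24 m.
Pressure head at PZ-8: ψ = P/(ρg) = 227.8×1000 / (1000 × 9.81) = 23.22 m.
Total head at PZ-8: h = z + ψ = 228.41 + 23.22 = 251.63 m.
Head difference: h(PZ-3) − h(PZ-8) = 258.24 − 251.63 = 6.61 m.
Hydraulic gradient: i = |Δh| / L = 6.61 / 1401 = 0.00472.
Flow is from higher to lower head: from PZ-3 toward PZ-8, i.e. toward the east.

i ≈ 0.00472; groundwater flows toward the east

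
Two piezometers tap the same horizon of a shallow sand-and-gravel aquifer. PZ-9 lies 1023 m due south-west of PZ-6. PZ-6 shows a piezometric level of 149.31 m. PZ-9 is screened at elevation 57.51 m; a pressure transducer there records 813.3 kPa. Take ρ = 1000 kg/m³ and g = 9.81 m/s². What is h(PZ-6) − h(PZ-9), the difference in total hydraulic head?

Δh ≈ 8.89 m

Total head at PZ-6: h = 149.31 m (water level in the piezometer is the total head).
Pressure head at PZ-9: ψ = P/(ρg) = 813.3×1000 / (1000 × 9.81) = 82.91 m.
Total head at PZ-9: h = z + ψ = 57.51 + 82.91 = 140.42 m.
Head difference: h(PZ-6) − h(PZ-9) = 149.31 − 140.42 = 8.89 m.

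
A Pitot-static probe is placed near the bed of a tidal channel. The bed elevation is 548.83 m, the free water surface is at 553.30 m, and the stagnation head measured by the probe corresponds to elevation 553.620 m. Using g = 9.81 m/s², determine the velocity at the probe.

Near the bed, under hydrostatic conditions, the piezometric head (z + ψ) equals the free-surface elevation, 553.30 m.
Velocity head = total − piezometric = 553.620 − 553.30 = 0.320 m.
v = √(2g·h_v) = √(2 × 9.81 × 0.320) = 2.51 m/s.

v ≈ 2.51 m/s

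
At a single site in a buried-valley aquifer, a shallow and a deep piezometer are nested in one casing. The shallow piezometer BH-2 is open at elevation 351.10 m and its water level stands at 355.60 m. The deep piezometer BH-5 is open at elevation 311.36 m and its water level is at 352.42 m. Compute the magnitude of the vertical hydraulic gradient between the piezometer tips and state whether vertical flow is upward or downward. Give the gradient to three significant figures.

|i_v| ≈ 0.0800; vertical flow is downward

Total head at BH-2: h = 355.60 m (water level in the standpipe).
Total head at BH-5: h = 352.42 m.
Δh = h(BH-2) − h(BH-5) = 355.60 − 352.42 = 3.18 m.
Vertical separation Δz = 351.10 − 311.36 = 39.74 m.
|i_v| = |Δh| / Δz = 3.18 / 39.74 = 0.0800.
Head is higher in the shallow piezometer, so vertical flow is downward (recharge condition).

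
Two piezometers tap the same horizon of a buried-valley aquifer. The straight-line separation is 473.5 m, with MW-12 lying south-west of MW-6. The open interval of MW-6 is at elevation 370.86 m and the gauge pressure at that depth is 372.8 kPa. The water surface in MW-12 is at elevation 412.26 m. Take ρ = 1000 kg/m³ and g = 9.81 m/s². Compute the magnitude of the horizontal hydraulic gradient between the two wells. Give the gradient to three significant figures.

Pressure head at MW-6: ψ = P/(ρg) = 372.8×1000 / (1000 × 9.81) = 38.00 m.
Total head at MW-6: h = z + ψ = 370.86 + 38.00 = 408.86 m.
Total head at MW-12: h = 412.26 m (water level in the piezometer is the total head).
Head difference: h(MW-6) − h(MW-12) = 408.86 − 412.26 = -3.40 m.
Hydraulic gradient: i = |Δh| / L = 3.40 / 473.5 = 0.00718.

i ≈ 0.00718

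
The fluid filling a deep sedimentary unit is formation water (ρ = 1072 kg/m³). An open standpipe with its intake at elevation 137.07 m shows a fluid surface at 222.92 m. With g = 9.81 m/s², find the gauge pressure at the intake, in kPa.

P ≈ 903 kPa

Pressure head ψ = h − z = 222.92 − 137.07 = 85.85 m.
P = ρgψ = 1072 × 9.81 × 85.85 = 902826 Pa ≈ 903 kPa.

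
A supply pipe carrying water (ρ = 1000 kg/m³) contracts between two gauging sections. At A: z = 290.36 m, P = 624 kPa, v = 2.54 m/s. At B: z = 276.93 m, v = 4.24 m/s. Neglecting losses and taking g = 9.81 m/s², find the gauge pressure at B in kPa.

P₂ ≈ 750 kPa

Pressure head at A: ψ₁ = P₁/(ρg) = 624×1000 / (1000 × 9.81) = 63.61 m.
Velocity heads: v₁²/2g = 2.54²/19.62 = 0.329 m; v₂²/2g = 4.24²/19.62 = 0.916 m.
Total head H = z₁ + ψ₁ + v₁²/2g = 290.36 + 63.61 + 0.329 = 354.30 m.
ψ₂ = H − z₂ − v₂²/2g = 354.30 − 276.93 − 0.916 = 76.45 m.
P₂ = ρgψ₂ = 1000 × 9.81 × 76.45 ≈ 750 kPa.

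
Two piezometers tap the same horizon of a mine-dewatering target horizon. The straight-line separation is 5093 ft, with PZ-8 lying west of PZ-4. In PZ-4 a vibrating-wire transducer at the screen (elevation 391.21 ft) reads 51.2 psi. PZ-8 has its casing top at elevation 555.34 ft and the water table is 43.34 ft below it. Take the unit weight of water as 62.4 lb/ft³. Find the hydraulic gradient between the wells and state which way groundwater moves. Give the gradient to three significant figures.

Pressure head at PZ-4: ψ = 144·P/γ = 144 × 51.2 / 62.4 = 118.15 ft.
Total head at PZ-4: h = z + ψ = 391.21 + 118.15 = 509.36 ft.
Total head at PZ-8: h = 555.34 − 43.34 = 512.00 ft.
Head difference: h(PZ-4) − h(PZ-8) = 509.36 − 512.00 = -2.64 ft.
Hydraulic gradient: i = |Δh| / L = 2.64 / 5093 = 0.000518.
Flow is from higher to lower head: from PZ-8 toward PZ-4, i.e. toward the east.

i ≈ 0.000518; groundwater flows toward the east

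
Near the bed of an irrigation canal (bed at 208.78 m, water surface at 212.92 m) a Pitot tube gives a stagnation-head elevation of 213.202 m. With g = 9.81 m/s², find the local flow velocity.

v ≈ 2.35 m/s

Near the bed, under hydrostatic conditions, the piezometric head (z + ψ) equals the free-surface elevation, 212.92 m.
Velocity head = total − piezometric = 213.202 − 212.92 = 0.282 m.
v = √(2g·h_v) = √(2 × 9.81 × 0.282) = 2.35 m/s.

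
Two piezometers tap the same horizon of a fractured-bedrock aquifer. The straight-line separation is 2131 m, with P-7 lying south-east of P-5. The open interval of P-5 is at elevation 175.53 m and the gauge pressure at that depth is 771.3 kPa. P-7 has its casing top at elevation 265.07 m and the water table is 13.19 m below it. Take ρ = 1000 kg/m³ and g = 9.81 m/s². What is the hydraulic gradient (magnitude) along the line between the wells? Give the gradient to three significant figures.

i ≈ 0.00107

Pressure head at P-5: ψ = P/(ρg) = 771.3×1000 / (1000 × 9.81) = 78.62 m.
Total head at P-5: h = z + ψ = 175.53 + 78.62 = 254.15 m.
Total head at P-7: h = 265.07 − 13.19 = 251.88 m.
Head difference: h(P-5) − h(P-7) = 254.15 − 251.88 = 2.27 m.
Hydraulic gradient: i = |Δh| / L = 2.27 / 2131 = 0.00107.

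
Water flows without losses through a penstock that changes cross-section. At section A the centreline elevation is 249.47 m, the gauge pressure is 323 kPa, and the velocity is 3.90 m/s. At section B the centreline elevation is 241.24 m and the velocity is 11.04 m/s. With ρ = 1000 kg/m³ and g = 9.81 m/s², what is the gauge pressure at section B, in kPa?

P₂ ≈ 350 kPa

Pressure head at A: ψ₁ = P₁/(ρg) = 323×1000 / (1000 × 9.81) = 32.93 m.
Velocity heads: v₁²/2g = 3.90²/19.62 = 0.775 m; v₂²/2g = 11.04²/19.62 = 6.212 m.
Total head H = z₁ + ψ₁ + v₁²/2g = 249.47 + 32.93 + 0.775 = 283.17 m.
ψ₂ = H − z₂ − v₂²/2g = 283.17 − 241.24 − 6.212 = 35.72 m.
P₂ = ρgψ₂ = 1000 × 9.81 × 35.72 ≈ 350 kPa.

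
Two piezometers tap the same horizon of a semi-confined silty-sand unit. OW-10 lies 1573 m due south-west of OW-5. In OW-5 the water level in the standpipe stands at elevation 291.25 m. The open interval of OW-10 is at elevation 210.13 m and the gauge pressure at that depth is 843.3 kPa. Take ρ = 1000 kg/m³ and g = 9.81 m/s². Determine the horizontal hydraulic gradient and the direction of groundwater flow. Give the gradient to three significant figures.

i ≈ 0.00308; groundwater flows toward the north-east

Total head at OW-5: h = 291.25 m (water level in the piezometer is the total head).
Pressure head at OW-10: ψ = P/(ρg) = 843.3×1000 / (1000 × 9.81) = 85.96 m.
Total head at OW-10: h = z + ψ = 210.13 + 85.96 = 296.09 m.
Head difference: h(OW-5) − h(OW-10) = 291.25 − 296.09 = -4.84 m.
Hydraulic gradient: i = |Δh| / L = 4.84 / 1573 = 0.00308.
Flow is from higher to lower head: from OW-10 toward OW-5, i.e. toward the north-east.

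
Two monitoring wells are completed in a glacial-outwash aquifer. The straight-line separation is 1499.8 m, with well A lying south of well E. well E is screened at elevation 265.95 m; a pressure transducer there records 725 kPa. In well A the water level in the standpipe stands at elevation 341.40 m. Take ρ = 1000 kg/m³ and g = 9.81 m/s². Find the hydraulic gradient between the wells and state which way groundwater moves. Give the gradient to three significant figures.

Pressure head at well E: ψ = P/(ρg) = 725×1000 / (1000 × 9.81) = 73.90 m.
Total head at well E: h = z + ψ = 265.95 + 73.90 = 339.85 m.
Total head at well A: h = 341.40 m (water level in the piezometer is the total head).
Head difference: h(well E) − h(well A) = 339.85 − 341.40 = -1.55 m.
Hydraulic gradient: i = |Δh| / L = 1.55 / 1499.8 = 0.00103.
Flow is from higher to lower head: from well A toward well E, i.e. toward the north.

i ≈ 0.00103; groundwater flows toward the north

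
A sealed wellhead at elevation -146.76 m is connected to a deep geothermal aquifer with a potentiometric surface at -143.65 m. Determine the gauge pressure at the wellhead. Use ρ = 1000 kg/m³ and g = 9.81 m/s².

P ≈ 30.5 kPa

Head above the cap: Δh = -143.65 − (-146.76) = 3.11 m.
P = ρgΔh = 1000 × 9.81 × 3.11 = 30509 Pa ≈ 30.5 kPa.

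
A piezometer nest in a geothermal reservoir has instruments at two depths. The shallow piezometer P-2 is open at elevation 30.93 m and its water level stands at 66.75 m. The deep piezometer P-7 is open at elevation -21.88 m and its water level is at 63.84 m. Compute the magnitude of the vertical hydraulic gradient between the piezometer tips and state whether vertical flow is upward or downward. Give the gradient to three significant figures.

Total head at P-2: h = 66.75 m (water level in the standpipe).
Total head at P-7: h = 63.84 m.
Δh = h(P-2) − h(P-7) = 66.75 − 63.84 = 2.91 m.
Vertical separation Δz = 30.93 − (-21.88) = 52.81 m.
|i_v| = |Δh| / Δz = 2.91 / 52.81 = 0.0551.
Head is higher in the shallow piezometer, so vertical flow is downward (recharge condition).

|i_v| ≈ 0.0551; vertical flow is downward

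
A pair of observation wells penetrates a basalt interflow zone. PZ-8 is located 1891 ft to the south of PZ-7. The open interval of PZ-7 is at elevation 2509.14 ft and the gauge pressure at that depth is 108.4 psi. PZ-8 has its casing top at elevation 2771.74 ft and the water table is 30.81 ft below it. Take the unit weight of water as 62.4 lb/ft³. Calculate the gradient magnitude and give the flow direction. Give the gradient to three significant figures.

Pressure head at PZ-7: ψ = 144·P/γ = 144 × 108.4 / 62.4 = 250.15 ft.
Total head at PZ-7: h = z + ψ = 2509.14 + 250.15 = 2759.29 ft.
Total head at PZ-8: h = 2771.74 − 30.81 = 2740.93 ft.
Head difference: h(PZ-7) − h(PZ-8) = 2759.29 − 2740.93 = 18.36 ft.
Hydraulic gradient: i = |Δh| / L = 18.36 / 1891 = 0.00971.
Flow is from higher to lower head: from PZ-7 toward PZ-8, i.e. toward the south.

i ≈ 0.00971; groundwater flows toward the south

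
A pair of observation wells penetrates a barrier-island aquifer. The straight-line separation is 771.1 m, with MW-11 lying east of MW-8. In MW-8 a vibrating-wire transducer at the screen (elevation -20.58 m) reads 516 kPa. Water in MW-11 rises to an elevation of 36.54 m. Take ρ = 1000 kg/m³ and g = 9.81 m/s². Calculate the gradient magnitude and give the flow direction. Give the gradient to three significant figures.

Pressure head at MW-8: ψ = P/(ρg) = 516×1000 / (1000 × 9.81) = 52.60 m.
Total head at MW-8: h = z + ψ = -20.58 + 52.60 = 32.02 m.
Total head at MW-11: h = 36.54 m (water level in the piezometer is the total head).
Head difference: h(MW-8) − h(MW-11) = 32.02 − 36.54 = -4.52 m.
Hydraulic gradient: i = |Δh| / L = 4.52 / 771.1 = 0.00586.
Flow is from higher to lower head: from MW-11 toward MW-8, i.e. toward the west.

i ≈ 0.00586; groundwater flows toward the west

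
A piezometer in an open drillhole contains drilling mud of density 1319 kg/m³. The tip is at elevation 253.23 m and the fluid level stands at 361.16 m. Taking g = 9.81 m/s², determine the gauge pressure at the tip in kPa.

P ≈ 1400 kPa

Pressure head ψ = h − z = 361.16 − 253.23 = 107.93 m.
P = ρgψ = 1319 × 9.81 × 107.93 = 1396548 Pa ≈ 1400 kPa.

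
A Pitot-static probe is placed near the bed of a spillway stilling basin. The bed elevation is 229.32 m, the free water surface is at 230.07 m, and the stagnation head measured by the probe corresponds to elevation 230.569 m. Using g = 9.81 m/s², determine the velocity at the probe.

v ≈ 3.13 m/s

Near the bed, under hydrostatic conditions, the piezometric head (z + ψ) equals the free-surface elevation, 230.07 m.
Velocity head = total − piezometric = 230.569 − 230.07 = 0.499 m.
v = √(2g·h_v) = √(2 × 9.81 × 0.499) = 3.13 m/s.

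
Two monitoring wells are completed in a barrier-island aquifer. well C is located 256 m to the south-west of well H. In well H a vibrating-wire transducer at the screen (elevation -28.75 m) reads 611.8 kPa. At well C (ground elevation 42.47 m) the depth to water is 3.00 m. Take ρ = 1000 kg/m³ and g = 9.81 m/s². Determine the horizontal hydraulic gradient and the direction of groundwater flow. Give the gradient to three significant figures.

Pressure head at well H: ψ = P/(ρg) = 611.8×1000 / (1000 × 9.81) = 62.36 m.
Total head at well H: h = z + ψ = -28.75 + 62.36 = 33.61 m.
Total head at well C: h = 42.47 − 3.00 = 39.47 m.
Head difference: h(well H) − h(well C) = 33.61 − 39.47 = -5.86 m.
Hydraulic gradient: i = |Δh| / L = 5.86 / 256 = 0.0229.
Flow is from higher to lower head: from well C toward well H, i.e. toward the north-east.

i ≈ 0.0229; groundwater flows toward the north-east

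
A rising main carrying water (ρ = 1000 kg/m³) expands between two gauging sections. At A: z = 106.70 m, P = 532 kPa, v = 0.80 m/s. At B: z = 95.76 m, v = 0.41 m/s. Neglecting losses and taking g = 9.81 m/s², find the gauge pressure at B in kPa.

Pressure head at A: ψ₁ = P₁/(ρg) = 532×1000 / (1000 × 9.81) = 54.23 m.
Velocity heads: v₁²/2g = 0.80²/19.62 = 0.033 m; v₂²/2g = 0.41²/19.62 = 0.009 m.
Total head H = z₁ + ψ₁ + v₁²/2g = 106.70 + 54.23 + 0.033 = 160.96 m.
ψ₂ = H − z₂ − v₂²/2g = 160.96 − 95.76 − 0.009 = 65.19 m.
P₂ = ρgψ₂ = 1000 × 9.81 × 65.19 ≈ 640 kPa.

P₂ ≈ 640 kPa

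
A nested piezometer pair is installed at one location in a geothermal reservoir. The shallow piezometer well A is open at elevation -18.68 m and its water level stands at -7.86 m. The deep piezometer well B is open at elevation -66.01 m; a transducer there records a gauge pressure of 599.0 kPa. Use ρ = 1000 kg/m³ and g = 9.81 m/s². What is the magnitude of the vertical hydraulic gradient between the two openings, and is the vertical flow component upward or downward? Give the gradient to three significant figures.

Total head at well A: h = -7.86 m (water level in the standpipe).
Pressure head at well B: ψ = P/(ρg) = 599.0×1000 / (1000 × 9.81) = 61.06 m.
Total head at well B: h = z + ψ = -66.01 + 61.06 = -4.95 m.
Δh = h(well A) − h(well B) = -7.86 − (-4.95) = -2.91 m.
Vertical separation Δz = -18.68 − (-66.01) = 47.33 m.
|i_v| = |Δh| / Δz = 2.91 / 47.33 = 0.0615.
Head is higher in the deep piezometer, so vertical flow is upward (discharge condition).

|i_v| ≈ 0.0615; vertical flow is upward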